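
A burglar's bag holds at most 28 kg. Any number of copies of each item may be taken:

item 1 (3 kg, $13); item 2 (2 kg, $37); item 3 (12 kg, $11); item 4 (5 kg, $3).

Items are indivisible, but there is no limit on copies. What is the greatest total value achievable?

Best value-per-unit is item 2 at 37/2, and filling with it alone uses weight 14×2=28. No mix of the others beats 14×37 = 518.

$518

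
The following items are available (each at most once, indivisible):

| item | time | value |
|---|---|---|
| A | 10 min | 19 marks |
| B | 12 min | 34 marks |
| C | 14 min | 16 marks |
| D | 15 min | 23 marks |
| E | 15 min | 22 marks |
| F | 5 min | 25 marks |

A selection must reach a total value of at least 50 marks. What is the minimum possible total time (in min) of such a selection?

17

Subsets with value ≥ 50, sorted by total time:
- B+F: time 17, value 59
- A+B: time 22, value 53
- B+C: time 26, value 50
Minimum time: 17 min.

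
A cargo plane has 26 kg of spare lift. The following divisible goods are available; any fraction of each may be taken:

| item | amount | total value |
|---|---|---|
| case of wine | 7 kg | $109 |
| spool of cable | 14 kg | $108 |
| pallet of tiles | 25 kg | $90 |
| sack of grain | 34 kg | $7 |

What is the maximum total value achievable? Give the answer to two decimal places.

Take in order of value per unit:
- case of wine (109/7 per unit): all 7 → value 109, running total 109.00
- spool of cable (108/14 per unit): all 14 → value 108, running total 217.00
- pallet of tiles (90/25 per unit): 5 of 25 → value 5×90/25 = 18.0000, running total 235.00
Total 235.00.

235.00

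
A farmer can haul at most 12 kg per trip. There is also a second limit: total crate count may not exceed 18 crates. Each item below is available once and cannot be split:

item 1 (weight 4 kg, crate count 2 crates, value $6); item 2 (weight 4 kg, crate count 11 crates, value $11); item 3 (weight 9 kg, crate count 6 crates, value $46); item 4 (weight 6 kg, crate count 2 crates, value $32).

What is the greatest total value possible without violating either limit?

$46

Feasible sets respecting both limits:
- item 3: weight 9, crate count 6, value 46
- item 2+item 4: weight 10, crate count 13, value 43
- item 1+item 4: weight 10, crate count 4, value 38
Best: $46.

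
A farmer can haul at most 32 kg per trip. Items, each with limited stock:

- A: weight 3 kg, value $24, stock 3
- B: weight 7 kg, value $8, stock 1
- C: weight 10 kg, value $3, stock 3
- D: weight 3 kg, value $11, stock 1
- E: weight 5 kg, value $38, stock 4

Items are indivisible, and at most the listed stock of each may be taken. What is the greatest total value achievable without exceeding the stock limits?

$235

Best selections within weight 32 and stock limits:
- 3×A + 1×D + 4×E: weight 32, value 235
- 3×A + 4×E: weight 29, value 224
- 2×A + 1×D + 4×E: weight 29, value 211
Best: $235.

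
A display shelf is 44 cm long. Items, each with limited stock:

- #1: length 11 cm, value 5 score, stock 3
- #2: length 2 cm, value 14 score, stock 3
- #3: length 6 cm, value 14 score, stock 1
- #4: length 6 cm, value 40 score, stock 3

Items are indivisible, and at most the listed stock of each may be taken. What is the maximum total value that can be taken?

181 score

Top feasible selections:
- 1×#1 + 3×#2 + 1×#3 + 3×#4: length 41, value 181
- 3×#2 + 1×#3 + 3×#4: length 30, value 176
- 1×#1 + 3×#2 + 3×#4: length 35, value 167
Best: 181 score.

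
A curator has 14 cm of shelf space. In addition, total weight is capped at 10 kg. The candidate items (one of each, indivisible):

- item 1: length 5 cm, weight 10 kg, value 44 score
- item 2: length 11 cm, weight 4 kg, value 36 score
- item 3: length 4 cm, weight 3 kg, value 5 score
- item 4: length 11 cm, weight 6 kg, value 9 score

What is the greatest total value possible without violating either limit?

44 score

Feasible sets respecting both limits:
- item 1: length 5, weight 10, value 44
- item 2: length 11, weight 4, value 36
- item 4: length 11, weight 6, value 9
- item 3: length 4, weight 3, value 5
Best: 44 score.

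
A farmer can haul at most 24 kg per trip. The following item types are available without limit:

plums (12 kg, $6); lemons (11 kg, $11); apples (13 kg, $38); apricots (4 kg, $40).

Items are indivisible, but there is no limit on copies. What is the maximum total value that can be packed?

Best value-per-unit is apricots at 40/4, and filling with it alone uses weight 6×4=24. No mix of the others beats 6×40 = 240.

$240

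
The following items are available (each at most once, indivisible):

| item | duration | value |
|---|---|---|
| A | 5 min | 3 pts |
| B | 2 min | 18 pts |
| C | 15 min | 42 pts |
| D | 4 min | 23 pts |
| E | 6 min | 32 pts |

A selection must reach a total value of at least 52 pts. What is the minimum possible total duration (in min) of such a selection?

Subsets with value ≥ 52, sorted by total duration:
- D+E: duration 10, value 55
- B+D+E: duration 12, value 73
Minimum duration: 10 min.

10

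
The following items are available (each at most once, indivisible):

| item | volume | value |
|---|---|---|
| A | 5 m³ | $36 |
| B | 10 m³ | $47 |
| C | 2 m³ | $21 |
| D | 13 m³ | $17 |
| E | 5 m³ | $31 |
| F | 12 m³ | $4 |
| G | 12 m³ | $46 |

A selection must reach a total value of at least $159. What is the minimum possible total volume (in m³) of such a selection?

Subsets with value ≥ 159, sorted by total volume:
- A+B+E+G: volume 32, value 160
- A+B+C+E+G: volume 34, value 181
- A+B+C+D+G: volume 42, value 167
Minimum volume: 32 m³.

32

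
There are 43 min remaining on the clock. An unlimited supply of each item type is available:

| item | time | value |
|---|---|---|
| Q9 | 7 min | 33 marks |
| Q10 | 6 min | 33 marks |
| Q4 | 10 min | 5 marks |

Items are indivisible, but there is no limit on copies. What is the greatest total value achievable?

Best value-per-unit is Q10 at 33/6; filling with it alone gives 7×33 = 231.
Optimal mix: 1×Q9 + 6×Q10 → time 43, value 231.

231 marks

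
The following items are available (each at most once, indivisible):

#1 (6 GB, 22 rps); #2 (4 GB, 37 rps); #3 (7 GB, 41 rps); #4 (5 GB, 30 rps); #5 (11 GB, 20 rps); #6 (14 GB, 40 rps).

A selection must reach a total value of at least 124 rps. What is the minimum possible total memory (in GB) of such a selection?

22

Subsets with value ≥ 124, sorted by total memory:
- #1+#2+#3+#4: memory 22, value 130
- #2+#3+#4+#5: memory 27, value 128
- #1+#2+#4+#6: memory 29, value 129
Minimum memory: 22 GB.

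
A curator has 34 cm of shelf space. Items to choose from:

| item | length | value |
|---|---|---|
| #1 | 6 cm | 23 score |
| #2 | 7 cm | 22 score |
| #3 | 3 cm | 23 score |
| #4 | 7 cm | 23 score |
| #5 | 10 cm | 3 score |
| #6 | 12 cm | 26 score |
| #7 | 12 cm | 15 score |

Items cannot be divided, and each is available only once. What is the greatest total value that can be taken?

95 score

Check high-value combinations within 34 cm:
- #1+#3+#4+#6: length 6+3+7+12=28, value 23+23+23+26=95
- #1+#2+#3+#6: length 6+7+3+12=28, value 23+22+23+26=94
- #2+#3+#4+#6: length 7+3+7+12=29, value 22+23+23+26=94
- #1+#2+#4+#6: length 6+7+7+12=32, value 23+22+23+26=94
- #1+#2+#3+#4+#5: length 6+7+3+7+10=33, value 23+22+23+23+3=94
Best: 95 score.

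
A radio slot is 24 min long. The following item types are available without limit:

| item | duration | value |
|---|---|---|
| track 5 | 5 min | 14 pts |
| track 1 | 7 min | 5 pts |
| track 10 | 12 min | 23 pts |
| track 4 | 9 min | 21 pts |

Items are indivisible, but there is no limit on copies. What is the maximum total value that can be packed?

Best value-per-unit is track 5 at 14/5; filling with it alone gives 4×14 = 56.
Optimal mix: 3×track 5 + 1×track 4 → duration 24, value 63.

63 pts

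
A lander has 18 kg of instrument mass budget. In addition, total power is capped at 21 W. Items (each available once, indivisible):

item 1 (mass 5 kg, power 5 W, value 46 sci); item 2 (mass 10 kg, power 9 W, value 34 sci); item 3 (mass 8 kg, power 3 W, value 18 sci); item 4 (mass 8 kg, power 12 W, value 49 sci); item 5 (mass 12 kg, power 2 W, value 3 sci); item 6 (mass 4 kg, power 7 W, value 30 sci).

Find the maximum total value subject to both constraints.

95 sci

Feasible sets respecting both limits:
- item 1+item 4: mass 13, power 17, value 95
- item 1+item 3+item 6: mass 17, power 15, value 94
- item 2+item 4: mass 18, power 21, value 83
- item 1+item 2: mass 15, power 14, value 80
Best: 95 sci.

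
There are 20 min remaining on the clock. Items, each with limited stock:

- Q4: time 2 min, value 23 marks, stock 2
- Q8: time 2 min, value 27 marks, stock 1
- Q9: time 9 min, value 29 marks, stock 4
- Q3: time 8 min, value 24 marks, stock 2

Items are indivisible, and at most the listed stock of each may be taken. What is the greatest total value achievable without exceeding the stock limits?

102 marks

Best selections within time 20 and stock limits:
- 2×Q4 + 1×Q8 + 1×Q9: time 15, value 102
- 1×Q4 + 1×Q8 + 2×Q3: time 20, value 98
- 2×Q4 + 1×Q8 + 1×Q3: time 14, value 97
Best: 102 marks.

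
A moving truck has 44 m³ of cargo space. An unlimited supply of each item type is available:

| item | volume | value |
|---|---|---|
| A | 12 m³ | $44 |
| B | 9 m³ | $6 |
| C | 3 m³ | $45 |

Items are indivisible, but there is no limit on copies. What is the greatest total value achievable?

Best value-per-unit is C at 45/3, and filling with it alone uses volume 14×3=42. No mix of the others beats 14×45 = 630.

$630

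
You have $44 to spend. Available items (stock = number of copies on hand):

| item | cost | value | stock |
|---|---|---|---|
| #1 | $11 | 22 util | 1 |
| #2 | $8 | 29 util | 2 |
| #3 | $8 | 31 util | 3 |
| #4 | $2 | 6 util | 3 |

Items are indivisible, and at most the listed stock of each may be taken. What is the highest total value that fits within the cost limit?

163 util

Best selections within cost 44 and stock limits:
- 2×#2 + 3×#3 + 2×#4: cost 44, value 163
- 2×#2 + 3×#3 + 1×#4: cost 42, value 157
- 2×#2 + 3×#3: cost 40, value 151
- 1×#1 + 1×#2 + 3×#3: cost 43, value 144
Best: 163 util.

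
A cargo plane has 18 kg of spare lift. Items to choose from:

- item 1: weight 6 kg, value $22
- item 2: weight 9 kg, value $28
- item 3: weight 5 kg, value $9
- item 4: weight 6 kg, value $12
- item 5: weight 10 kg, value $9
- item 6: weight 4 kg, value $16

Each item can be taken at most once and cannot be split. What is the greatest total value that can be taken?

$53

Check high-value combinations within 18 kg:
- item 2+item 3+item 6: weight 9+5+4=18, value 28+9+16=53
- item 1+item 2: weight 6+9=15, value 22+28=50
- item 1+item 4+item 6: weight 6+6+4=16, value 22+12+16=50
- item 1+item 3+item 6: weight 6+5+4=15, value 22+9+16=47
Best: $53.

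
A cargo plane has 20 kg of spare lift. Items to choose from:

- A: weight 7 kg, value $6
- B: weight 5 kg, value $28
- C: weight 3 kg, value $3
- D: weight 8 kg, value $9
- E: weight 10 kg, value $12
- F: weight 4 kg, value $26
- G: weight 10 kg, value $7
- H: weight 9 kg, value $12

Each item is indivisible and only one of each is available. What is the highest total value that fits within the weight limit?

Check high-value combinations within 20 kg:
- B+F+H: weight 5+4+9=18, value 28+26+12=66
- B+E+F: weight 5+10+4=19, value 28+12+26=66
- B+C+D+F: weight 5+3+8+4=20, value 28+3+9+26=66
Best: $66.

$66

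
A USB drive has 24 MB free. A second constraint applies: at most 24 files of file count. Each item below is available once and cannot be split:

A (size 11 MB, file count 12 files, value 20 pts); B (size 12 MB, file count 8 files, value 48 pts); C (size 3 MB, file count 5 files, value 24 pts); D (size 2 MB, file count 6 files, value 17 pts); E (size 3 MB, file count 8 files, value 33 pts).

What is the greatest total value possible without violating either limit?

105 pts

Feasible sets respecting both limits:
- B+C+E: size 18, file count 21, value 105
- B+D+E: size 17, file count 22, value 98
- B+C+D: size 17, file count 19, value 89
- B+E: size 15, file count 16, value 81
Best: 105 pts.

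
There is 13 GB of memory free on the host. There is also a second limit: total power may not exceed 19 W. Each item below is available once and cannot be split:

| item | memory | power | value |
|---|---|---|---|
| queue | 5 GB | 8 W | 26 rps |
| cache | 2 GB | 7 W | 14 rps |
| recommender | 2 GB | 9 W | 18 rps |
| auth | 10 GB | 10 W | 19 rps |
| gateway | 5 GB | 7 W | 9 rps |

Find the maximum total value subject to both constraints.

Feasible sets respecting both limits:
- queue+recommender: memory 7, power 17, value 44
- queue+cache: memory 7, power 15, value 40
- recommender+auth: memory 12, power 19, value 37
- queue+gateway: memory 10, power 15, value 35
Best: 44 rps.

44 rps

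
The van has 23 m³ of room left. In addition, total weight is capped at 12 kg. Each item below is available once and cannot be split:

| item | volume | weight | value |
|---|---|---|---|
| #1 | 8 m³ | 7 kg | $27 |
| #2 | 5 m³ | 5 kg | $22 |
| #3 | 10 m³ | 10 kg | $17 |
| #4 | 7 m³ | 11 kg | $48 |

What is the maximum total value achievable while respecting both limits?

Feasible sets respecting both limits:
- #1+#2: volume 13, weight 12, value 49
- #4: volume 7, weight 11, value 48
- #1: volume 8, weight 7, value 27
Best: $49.

$49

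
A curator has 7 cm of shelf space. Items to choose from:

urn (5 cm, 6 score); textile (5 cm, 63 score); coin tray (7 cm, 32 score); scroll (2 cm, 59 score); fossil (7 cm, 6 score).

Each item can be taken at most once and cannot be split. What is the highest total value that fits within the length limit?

Check high-value combinations within 7 cm:
- textile+scroll: length 5+2=7, value 63+59=122
- urn+scroll: length 5+2=7, value 6+59=65
- textile: length 5, value 63
- scroll: length 2, value 59
Best: 122 score.

122 score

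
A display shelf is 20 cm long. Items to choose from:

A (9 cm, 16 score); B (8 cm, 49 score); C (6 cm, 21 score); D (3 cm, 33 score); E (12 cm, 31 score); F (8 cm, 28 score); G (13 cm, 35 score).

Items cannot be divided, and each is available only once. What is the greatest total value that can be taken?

Check high-value combinations within 20 cm:
- B+D+F: length 8+3+8=19, value 49+33+28=110
- B+C+D: length 8+6+3=17, value 49+21+33=103
- A+B+D: length 9+8+3=20, value 16+49+33=98
- B+D: length 8+3=11, value 49+33=82
- C+D+F: length 6+3+8=17, value 21+33+28=82
Best: 110 score.

110 score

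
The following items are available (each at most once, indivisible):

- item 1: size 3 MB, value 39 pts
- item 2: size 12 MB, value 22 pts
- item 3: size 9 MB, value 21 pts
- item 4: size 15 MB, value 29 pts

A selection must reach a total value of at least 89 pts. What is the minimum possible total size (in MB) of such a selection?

Subsets with value ≥ 89, sorted by total size:
- item 1+item 3+item 4: size 27, value 89
- item 1+item 2+item 4: size 30, value 90
- item 1+item 2+item 3+item 4: size 39, value 111
Minimum size: 27 MB.

27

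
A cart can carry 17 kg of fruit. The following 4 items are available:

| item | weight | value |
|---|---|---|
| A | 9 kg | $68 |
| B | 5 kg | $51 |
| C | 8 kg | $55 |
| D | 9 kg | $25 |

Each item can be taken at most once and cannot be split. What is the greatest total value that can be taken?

Check high-value combinations within 17 kg:
- A+C: weight 9+8=17, value 68+55=123
- A+B: weight 9+5=14, value 68+51=119
- B+C: weight 5+8=13, value 51+55=106
- C+D: weight 8+9=17, value 55+25=80
- B+D: weight 5+9=14, value 51+25=76
Best: $123.

$123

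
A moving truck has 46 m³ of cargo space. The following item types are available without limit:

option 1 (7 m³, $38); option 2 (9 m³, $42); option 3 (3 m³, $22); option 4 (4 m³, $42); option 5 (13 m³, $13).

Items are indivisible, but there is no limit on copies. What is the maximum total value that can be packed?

Best value-per-unit is option 4 at 42/4; filling with it alone gives 11×42 = 462.
Optimal mix: 2×option 3 + 10×option 4 → volume 46, value 464.

$464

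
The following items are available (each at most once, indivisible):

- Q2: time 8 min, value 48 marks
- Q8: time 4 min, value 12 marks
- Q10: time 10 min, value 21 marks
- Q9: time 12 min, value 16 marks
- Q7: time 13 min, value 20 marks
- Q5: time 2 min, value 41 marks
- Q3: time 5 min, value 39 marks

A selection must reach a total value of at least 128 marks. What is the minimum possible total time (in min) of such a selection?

15

Subsets with value ≥ 128, sorted by total time:
- Q2+Q5+Q3: time 15, value 128
- Q2+Q8+Q5+Q3: time 19, value 140
Minimum time: 15 min.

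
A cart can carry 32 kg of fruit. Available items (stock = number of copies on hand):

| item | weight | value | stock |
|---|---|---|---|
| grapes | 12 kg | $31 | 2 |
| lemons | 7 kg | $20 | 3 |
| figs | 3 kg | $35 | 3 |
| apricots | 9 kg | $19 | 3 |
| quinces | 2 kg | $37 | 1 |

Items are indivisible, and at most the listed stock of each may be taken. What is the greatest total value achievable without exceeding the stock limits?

Best selections within weight 32 and stock limits:
- 3×lemons + 3×figs + 1×quinces: weight 32, value 202
- 1×grapes + 1×lemons + 3×figs + 1×quinces: weight 30, value 193
- 1×grapes + 3×figs + 1×apricots + 1×quinces: weight 32, value 192
Best: $202.

$202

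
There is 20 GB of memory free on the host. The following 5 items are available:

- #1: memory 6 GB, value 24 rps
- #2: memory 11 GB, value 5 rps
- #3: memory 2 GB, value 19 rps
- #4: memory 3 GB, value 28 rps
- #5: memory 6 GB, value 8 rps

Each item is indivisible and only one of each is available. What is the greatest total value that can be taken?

79 rps

Check high-value combinations within 20 GB:
- #1+#3+#4+#5: memory 6+2+3+6=17, value 24+19+28+8=79
- #1+#3+#4: memory 6+2+3=11, value 24+19+28=71
- #1+#4+#5: memory 6+3+6=15, value 24+28+8=60
Best: 79 rps.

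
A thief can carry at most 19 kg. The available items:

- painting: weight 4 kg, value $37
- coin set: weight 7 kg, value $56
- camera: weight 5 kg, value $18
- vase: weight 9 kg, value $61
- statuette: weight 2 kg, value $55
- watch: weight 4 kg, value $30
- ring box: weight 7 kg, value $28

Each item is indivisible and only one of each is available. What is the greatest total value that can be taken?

Check high-value combinations within 19 kg:
- painting+vase+statuette+watch: weight 4+9+2+4=19, value 37+61+55+30=183
- painting+coin set+statuette+watch: weight 4+7+2+4=17, value 37+56+55+30=178
- coin set+vase+statuette: weight 7+9+2=18, value 56+61+55=172
- painting+coin set+camera+statuette: weight 4+7+5+2=18, value 37+56+18+55=166
- coin set+camera+statuette+watch: weight 7+5+2+4=18, value 56+18+55+30=159
Best: $183.

$183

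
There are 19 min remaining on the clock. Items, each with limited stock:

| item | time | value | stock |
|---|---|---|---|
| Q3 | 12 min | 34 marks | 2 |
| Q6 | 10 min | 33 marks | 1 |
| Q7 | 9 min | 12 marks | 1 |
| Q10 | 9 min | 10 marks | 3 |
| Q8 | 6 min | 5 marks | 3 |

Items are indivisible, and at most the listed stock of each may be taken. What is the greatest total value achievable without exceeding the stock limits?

Best selections within time 19 and stock limits:
- 1×Q6 + 1×Q7: time 19, value 45
- 1×Q6 + 1×Q10: time 19, value 43
- 1×Q3 + 1×Q8: time 18, value 39
- 1×Q6 + 1×Q8: time 16, value 38
Best: 45 marks.

45 marks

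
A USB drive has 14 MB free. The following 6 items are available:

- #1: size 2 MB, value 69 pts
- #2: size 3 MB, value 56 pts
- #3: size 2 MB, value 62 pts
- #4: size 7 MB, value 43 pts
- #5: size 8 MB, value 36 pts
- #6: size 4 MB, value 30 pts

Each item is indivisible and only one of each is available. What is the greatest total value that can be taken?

230 pts

Check high-value combinations within 14 MB:
- #1+#2+#3+#4: size 2+3+2+7=14, value 69+56+62+43=230
- #1+#2+#3+#6: size 2+3+2+4=11, value 69+56+62+30=217
- #1+#2+#3: size 2+3+2=7, value 69+56+62=187
- #1+#3+#4: size 2+2+7=11, value 69+62+43=174
- #1+#2+#4: size 2+3+7=12, value 69+56+43=168
Best: 230 pts.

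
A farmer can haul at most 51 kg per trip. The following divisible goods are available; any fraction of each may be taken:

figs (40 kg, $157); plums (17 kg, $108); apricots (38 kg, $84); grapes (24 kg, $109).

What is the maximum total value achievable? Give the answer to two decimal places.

256.25

Take in order of value per unit:
- plums (108/17 per unit): all 17 → value 108, running total 108.00
- grapes (109/24 per unit): all 24 → value 109, running total 217.00
- figs (157/40 per unit): 10 of 40 → value 10×157/40 = 39.2500, running total 256.25
Total 256.25.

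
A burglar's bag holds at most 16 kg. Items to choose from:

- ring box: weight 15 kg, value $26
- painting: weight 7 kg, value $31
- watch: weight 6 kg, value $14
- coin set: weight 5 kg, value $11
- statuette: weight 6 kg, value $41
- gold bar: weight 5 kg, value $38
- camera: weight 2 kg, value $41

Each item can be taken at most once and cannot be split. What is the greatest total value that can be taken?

$120

Check high-value combinations within 16 kg:
- statuette+gold bar+camera: weight 6+5+2=13, value 41+38+41=120
- painting+statuette+camera: weight 7+6+2=15, value 31+41+41=113
- painting+gold bar+camera: weight 7+5+2=14, value 31+38+41=110
Best: $120.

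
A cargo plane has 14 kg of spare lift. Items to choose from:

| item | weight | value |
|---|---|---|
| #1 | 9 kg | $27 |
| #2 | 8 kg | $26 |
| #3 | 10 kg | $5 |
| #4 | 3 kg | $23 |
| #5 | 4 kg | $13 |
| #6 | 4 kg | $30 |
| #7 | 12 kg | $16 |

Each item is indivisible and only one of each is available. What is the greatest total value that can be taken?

$66

Check high-value combinations within 14 kg:
- #4+#5+#6: weight 3+4+4=11, value 23+13+30=66
- #1+#6: weight 9+4=13, value 27+30=57
- #2+#6: weight 8+4=12, value 26+30=56
- #4+#6: weight 3+4=7, value 23+30=53
- #1+#4: weight 9+3=12, value 27+23=50
Best: $66.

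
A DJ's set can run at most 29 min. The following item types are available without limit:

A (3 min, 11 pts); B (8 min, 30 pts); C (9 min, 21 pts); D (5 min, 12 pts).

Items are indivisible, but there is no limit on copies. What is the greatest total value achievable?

107 pts

Best value-per-unit is B at 30/8; filling with it alone gives 3×30 = 90.
Optimal mix: 7×A + 1×B → duration 29, value 107.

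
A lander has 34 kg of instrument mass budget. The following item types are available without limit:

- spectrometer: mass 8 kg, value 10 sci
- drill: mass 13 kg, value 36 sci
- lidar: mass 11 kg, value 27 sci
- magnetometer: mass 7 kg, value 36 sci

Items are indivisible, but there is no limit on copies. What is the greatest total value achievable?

Best value-per-unit is magnetometer at 36/7; filling with it alone gives 4×36 = 144.
Optimal mix: 1×drill + 3×magnetometer → mass 34, value 144.

144 sci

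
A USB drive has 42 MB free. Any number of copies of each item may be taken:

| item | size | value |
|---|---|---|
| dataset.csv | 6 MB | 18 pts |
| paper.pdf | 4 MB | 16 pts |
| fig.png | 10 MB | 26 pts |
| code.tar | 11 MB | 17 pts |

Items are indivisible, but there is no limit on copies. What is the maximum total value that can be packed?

Best value-per-unit is paper.pdf at 16/4; filling with it alone gives 10×16 = 160.
Optimal mix: 1×dataset.csv + 9×paper.pdf → size 42, value 162.

162 pts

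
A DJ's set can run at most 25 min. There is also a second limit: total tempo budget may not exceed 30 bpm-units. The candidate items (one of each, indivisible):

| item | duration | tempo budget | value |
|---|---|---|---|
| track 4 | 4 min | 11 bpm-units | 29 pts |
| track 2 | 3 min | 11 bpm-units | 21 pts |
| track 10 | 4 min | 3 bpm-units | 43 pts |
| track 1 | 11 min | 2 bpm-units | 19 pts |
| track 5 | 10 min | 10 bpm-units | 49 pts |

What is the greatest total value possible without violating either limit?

Feasible sets respecting both limits:
- track 4+track 10+track 5: duration 18, tempo budget 24, value 121
- track 2+track 10+track 5: duration 17, tempo budget 24, value 113
- track 4+track 2+track 10+track 1: duration 22, tempo budget 27, value 112
- track 10+track 1+track 5: duration 25, tempo budget 15, value 111
Best: 121 pts.

121 pts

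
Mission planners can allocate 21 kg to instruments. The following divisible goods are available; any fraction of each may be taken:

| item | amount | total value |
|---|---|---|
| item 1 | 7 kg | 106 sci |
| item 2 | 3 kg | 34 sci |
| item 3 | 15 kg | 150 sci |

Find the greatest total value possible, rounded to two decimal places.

250.00

Take in order of value per unit:
- item 1 (106/7 per unit): all 7 → value 106, running total 106.00
- item 2 (34/3 per unit): all 3 → value 34, running total 140.00
- item 3 (150/15 per unit): 11 of 15 → value 11×150/15 = 110.0000, running total 250.00
Total 250.00.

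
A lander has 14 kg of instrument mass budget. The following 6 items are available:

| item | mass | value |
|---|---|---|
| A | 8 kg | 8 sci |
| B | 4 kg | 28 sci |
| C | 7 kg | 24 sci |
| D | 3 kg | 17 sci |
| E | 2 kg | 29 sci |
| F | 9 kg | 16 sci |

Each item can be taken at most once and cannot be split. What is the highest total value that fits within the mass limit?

This is a 0/1 knapsack; check combinations near the capacity.
- B+C+E: mass 4+7+2=13, value 28+24+29=81
- B+D+E: mass 4+3+2=9, value 28+17+29=74
- C+D+E: mass 7+3+2=12, value 24+17+29=70
- B+C+D: mass 4+7+3=14, value 28+24+17=69
- A+B+E: mass 8+4+2=14, value 8+28+29=65
Best: 81 sci.

81 sci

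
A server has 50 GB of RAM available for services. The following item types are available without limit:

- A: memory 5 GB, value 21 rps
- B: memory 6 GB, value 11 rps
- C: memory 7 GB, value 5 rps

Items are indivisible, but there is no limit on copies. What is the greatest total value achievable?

210 rps

Best value-per-unit is A at 21/5, and filling with it alone uses memory 10×5=50. No mix of the others beats 10×21 = 210.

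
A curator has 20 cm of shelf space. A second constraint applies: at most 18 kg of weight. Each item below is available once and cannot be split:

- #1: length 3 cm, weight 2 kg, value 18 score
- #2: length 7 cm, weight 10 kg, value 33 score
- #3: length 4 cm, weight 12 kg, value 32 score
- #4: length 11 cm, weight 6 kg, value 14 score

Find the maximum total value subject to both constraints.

Feasible sets respecting both limits:
- #1+#2: length 10, weight 12, value 51
- #1+#3: length 7, weight 14, value 50
- #2+#4: length 18, weight 16, value 47
Best: 51 score.

51 score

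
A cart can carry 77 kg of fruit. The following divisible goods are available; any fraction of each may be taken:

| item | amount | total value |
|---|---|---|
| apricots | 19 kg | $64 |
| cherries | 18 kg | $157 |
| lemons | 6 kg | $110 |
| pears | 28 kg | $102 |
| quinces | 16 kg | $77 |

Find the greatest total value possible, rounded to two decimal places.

Take in order of value per unit:
- lemons (110/6 per unit): all 6 → value 110, running total 110.00
- cherries (157/18 per unit): all 18 → value 157, running total 267.00
- quinces (77/16 per unit): all 16 → value 77, running total 344.00
- pears (102/28 per unit): all 28 → value 102, running total 446.00
- apricots (64/19 per unit): 9 of 19 → value 9×64/19 = 30.3158, running total 476.32
Total 476.32.

476.32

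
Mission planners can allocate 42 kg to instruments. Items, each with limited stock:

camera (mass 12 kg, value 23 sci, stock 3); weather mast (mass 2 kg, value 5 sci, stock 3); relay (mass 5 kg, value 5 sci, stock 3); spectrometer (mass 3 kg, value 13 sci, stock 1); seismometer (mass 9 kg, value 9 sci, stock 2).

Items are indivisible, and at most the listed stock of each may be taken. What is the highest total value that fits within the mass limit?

87 sci

Top feasible selections:
- 3×camera + 1×weather mast + 1×spectrometer: mass 41, value 87
- 3×camera + 3×weather mast: mass 42, value 84
- 2×camera + 3×weather mast + 1×spectrometer + 1×seismometer: mass 42, value 83
- 3×camera + 1×spectrometer: mass 39, value 82
Best: 87 sci.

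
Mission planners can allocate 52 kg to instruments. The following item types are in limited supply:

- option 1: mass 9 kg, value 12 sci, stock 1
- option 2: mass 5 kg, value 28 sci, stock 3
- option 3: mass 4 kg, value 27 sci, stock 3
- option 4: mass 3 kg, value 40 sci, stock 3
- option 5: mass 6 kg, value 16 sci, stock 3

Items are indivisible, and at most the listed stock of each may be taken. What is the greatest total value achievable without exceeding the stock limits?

317 sci

Best selections within mass 52 and stock limits:
- 3×option 2 + 3×option 3 + 3×option 4 + 2×option 5: mass 48, value 317
- 1×option 1 + 3×option 2 + 3×option 3 + 3×option 4 + 1×option 5: mass 51, value 313
- 3×option 2 + 2×option 3 + 3×option 4 + 3×option 5: mass 50, value 306
Best: 317 sci.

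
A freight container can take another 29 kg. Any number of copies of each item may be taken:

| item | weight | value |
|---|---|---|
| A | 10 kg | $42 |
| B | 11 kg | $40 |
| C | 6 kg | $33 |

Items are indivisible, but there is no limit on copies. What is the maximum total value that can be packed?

$141

Best value-per-unit is C at 33/6; filling with it alone gives 4×33 = 132.
Optimal mix: 1×A + 3×C → weight 28, value 141.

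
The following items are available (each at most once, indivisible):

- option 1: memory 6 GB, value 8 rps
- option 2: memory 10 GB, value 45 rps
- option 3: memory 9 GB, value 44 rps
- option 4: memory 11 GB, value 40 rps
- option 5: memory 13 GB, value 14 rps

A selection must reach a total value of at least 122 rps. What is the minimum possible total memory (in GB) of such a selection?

Subsets with value ≥ 122, sorted by total memory:
- option 2+option 3+option 4: memory 30, value 129
- option 1+option 2+option 3+option 4: memory 36, value 137
- option 2+option 3+option 4+option 5: memory 43, value 143
- option 1+option 2+option 3+option 4+option 5: memory 49, value 151
Minimum memory: 30 GB.

30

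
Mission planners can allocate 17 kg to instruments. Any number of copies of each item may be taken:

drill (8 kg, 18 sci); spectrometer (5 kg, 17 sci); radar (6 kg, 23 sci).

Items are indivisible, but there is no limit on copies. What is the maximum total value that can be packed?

63 sci

Best value-per-unit is radar at 23/6; filling with it alone gives 2×23 = 46.
Optimal mix: 1×spectrometer + 2×radar → mass 17, value 63.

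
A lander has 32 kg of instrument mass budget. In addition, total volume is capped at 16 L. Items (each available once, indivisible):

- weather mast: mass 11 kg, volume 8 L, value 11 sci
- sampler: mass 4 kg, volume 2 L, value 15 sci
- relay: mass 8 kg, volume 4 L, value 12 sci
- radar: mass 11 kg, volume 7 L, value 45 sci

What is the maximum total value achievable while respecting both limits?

Feasible sets respecting both limits:
- sampler+relay+radar: mass 23, volume 13, value 72
- sampler+radar: mass 15, volume 9, value 60
- relay+radar: mass 19, volume 11, value 57
- weather mast+radar: mass 22, volume 15, value 56
Best: 72 sci.

72 sci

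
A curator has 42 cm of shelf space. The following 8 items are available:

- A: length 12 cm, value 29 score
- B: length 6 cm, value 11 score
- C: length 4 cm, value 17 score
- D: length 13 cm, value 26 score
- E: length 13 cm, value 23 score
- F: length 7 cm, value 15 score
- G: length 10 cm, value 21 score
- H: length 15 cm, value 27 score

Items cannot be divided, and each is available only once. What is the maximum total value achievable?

98 score

Check high-value combinations within 42 cm:
- A+B+C+D+F: length 12+6+4+13+7=42, value 29+11+17+26+15=98
- A+C+D+E: length 12+4+13+13=42, value 29+17+26+23=95
- A+B+C+E+F: length 12+6+4+13+7=42, value 29+11+17+23+15=95
Best: 98 score.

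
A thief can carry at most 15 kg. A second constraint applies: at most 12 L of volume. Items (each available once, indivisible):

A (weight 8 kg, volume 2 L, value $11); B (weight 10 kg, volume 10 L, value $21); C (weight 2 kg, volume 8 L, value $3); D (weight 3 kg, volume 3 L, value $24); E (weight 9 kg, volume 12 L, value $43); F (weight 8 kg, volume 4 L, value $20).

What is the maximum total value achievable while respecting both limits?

$44

Feasible sets respecting both limits:
- D+F: weight 11, volume 7, value 44
- E: weight 9, volume 12, value 43
- A+D: weight 11, volume 5, value 35
Best: $44.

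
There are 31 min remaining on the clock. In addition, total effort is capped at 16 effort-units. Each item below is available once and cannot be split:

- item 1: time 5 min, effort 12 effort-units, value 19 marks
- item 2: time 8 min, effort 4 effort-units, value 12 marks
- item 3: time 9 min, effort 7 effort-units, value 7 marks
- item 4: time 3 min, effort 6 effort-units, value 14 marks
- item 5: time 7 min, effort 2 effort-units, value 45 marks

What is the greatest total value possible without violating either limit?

71 marks

Feasible sets respecting both limits:
- item 2+item 4+item 5: time 18, effort 12, value 71
- item 3+item 4+item 5: time 19, effort 15, value 66
- item 1+item 5: time 12, effort 14, value 64
Best: 71 marks.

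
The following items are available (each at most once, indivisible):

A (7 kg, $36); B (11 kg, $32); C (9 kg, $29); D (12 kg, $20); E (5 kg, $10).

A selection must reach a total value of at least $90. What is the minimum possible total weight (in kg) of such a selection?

27

Subsets with value ≥ 90, sorted by total weight:
- A+B+C: weight 27, value 97
- A+B+C+E: weight 32, value 107
- A+C+D+E: weight 33, value 95
- A+B+D+E: weight 35, value 98
Minimum weight: 27 kg.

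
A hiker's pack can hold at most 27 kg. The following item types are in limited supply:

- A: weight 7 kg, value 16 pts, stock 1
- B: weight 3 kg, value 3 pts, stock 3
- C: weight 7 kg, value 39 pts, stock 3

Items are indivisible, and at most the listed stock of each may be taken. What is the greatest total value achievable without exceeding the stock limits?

Best selections within weight 27 and stock limits:
- 2×B + 3×C: weight 27, value 123
- 1×B + 3×C: weight 24, value 120
- 3×C: weight 21, value 117
- 1×A + 2×B + 2×C: weight 27, value 100
Best: 123 pts.

123 pts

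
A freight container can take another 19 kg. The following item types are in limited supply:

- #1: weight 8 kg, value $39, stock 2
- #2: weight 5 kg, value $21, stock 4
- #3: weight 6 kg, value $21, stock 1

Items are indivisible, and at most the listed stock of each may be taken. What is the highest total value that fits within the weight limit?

$81

Top feasible selections:
- 1×#1 + 2×#2: weight 18, value 81
- 1×#1 + 1×#2 + 1×#3: weight 19, value 81
- 2×#1: weight 16, value 78
- 3×#2: weight 15, value 63
Best: $81.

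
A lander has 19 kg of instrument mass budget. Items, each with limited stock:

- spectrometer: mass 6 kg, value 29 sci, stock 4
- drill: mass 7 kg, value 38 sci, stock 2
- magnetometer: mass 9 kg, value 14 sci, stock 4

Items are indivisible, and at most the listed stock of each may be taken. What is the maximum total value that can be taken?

Best selections within mass 19 and stock limits:
- 2×spectrometer + 1×drill: mass 19, value 96
- 3×spectrometer: mass 18, value 87
- 2×drill: mass 14, value 76
Best: 96 sci.

96 sci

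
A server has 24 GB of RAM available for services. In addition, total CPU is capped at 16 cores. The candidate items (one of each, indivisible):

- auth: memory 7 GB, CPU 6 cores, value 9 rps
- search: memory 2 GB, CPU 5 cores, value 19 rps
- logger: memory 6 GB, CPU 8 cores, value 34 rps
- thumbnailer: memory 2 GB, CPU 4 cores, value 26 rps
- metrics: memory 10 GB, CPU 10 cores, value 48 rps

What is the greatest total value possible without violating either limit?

74 rps

Feasible sets respecting both limits:
- thumbnailer+metrics: memory 12, CPU 14, value 74
- search+metrics: memory 12, CPU 15, value 67
- logger+thumbnailer: memory 8, CPU 12, value 60
- auth+metrics: memory 17, CPU 16, value 57
Best: 74 rps.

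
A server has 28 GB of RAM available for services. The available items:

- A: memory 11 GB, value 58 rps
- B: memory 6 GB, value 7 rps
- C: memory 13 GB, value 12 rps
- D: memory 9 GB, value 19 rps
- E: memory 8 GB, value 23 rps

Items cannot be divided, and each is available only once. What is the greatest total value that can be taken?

100 rps

Check high-value combinations within 28 GB:
- A+D+E: memory 11+9+8=28, value 58+19+23=100
- A+B+E: memory 11+6+8=25, value 58+7+23=88
- A+B+D: memory 11+6+9=26, value 58+7+19=84
Best: 100 rps.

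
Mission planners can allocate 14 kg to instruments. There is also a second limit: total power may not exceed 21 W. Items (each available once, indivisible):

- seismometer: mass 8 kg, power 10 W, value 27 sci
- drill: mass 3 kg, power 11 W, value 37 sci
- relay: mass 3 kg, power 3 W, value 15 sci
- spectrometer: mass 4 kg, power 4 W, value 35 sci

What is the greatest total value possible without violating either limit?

87 sci

Feasible sets respecting both limits:
- drill+relay+spectrometer: mass 10, power 18, value 87
- drill+spectrometer: mass 7, power 15, value 72
- seismometer+drill: mass 11, power 21, value 64
Best: 87 sci.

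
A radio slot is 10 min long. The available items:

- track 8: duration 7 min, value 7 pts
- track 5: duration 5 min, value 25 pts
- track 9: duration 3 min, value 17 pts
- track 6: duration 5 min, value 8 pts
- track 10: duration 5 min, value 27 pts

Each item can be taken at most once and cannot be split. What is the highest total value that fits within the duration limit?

52 pts

Check high-value combinations within 10 min:
- track 5+track 10: duration 5+5=10, value 25+27=52
- track 9+track 10: duration 3+5=8, value 17+27=44
- track 5+track 9: duration 5+3=8, value 25+17=42
- track 6+track 10: duration 5+5=10, value 8+27=35
Best: 52 pts.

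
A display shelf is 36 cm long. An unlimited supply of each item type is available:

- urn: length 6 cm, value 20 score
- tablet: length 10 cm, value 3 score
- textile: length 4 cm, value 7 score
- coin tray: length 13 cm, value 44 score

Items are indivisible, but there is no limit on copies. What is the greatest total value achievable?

Best value-per-unit is coin tray at 44/13; filling with it alone gives 2×44 = 88.
Optimal mix: 6×urn → length 36, value 120.

120 score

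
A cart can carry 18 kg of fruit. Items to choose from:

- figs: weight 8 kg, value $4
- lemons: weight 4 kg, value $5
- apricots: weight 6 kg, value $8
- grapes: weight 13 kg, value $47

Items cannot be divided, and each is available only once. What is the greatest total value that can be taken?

$52

Check high-value combinations within 18 kg:
- lemons+grapes: weight 4+13=17, value 5+47=52
- grapes: weight 13, value 47
- figs+lemons+apricots: weight 8+4+6=18, value 4+5+8=17
- lemons+apricots: weight 4+6=10, value 5+8=13
- figs+apricots: weight 8+6=14, value 4+8=12
Best: $52.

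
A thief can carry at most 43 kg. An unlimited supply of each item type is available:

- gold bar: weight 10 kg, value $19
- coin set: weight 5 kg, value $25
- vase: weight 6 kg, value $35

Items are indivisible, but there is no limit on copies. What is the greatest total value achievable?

Best value-per-unit is vase at 35/6, and filling with it alone uses weight 7×6=42. No mix of the others beats 7×35 = 245.

$245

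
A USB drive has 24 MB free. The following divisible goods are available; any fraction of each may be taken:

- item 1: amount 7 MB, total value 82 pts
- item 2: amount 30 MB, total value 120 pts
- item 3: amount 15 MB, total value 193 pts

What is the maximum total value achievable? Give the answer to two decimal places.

Take in order of value per unit:
- item 3 (193/15 per unit): all 15 → value 193, running total 193.00
- item 1 (82/7 per unit): all 7 → value 82, running total 275.00
- item 2 (120/30 per unit): 2 of 30 → value 2×120/30 = 8.0000, running total 283.00
Total 283.00.

283.00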